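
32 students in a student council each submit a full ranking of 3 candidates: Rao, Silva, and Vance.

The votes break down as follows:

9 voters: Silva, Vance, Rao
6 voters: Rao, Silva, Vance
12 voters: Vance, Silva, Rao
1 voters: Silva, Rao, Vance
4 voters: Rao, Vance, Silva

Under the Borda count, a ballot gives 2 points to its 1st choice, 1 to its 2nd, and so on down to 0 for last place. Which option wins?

Borda scores:
  Rao: 9·0 + 6·2 + 12·0 + 1 + 4·2 = 21
  Silva: 9·2 + 6·1 + 12·1 + 2 + 4·0 = 38
  Vance: 9·1 + 6·0 + 12·2 + 0 + 4·1 = 37
Silva has the highest total.

Silva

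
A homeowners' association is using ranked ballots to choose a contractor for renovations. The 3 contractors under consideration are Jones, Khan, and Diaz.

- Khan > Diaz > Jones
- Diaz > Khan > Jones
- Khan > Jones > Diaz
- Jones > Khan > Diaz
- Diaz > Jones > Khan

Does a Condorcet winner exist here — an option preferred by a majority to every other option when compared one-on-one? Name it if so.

Head-to-head results (5 voters total):
Jones vs Khan: Khan wins 3–2.
Jones vs Diaz: Diaz wins 3–2.
Khan vs Diaz: Khan wins 3–2.
Khan beats each rival — Jones (3–2), Diaz (3–2) — so Khan is the Condorcet winner.

Khan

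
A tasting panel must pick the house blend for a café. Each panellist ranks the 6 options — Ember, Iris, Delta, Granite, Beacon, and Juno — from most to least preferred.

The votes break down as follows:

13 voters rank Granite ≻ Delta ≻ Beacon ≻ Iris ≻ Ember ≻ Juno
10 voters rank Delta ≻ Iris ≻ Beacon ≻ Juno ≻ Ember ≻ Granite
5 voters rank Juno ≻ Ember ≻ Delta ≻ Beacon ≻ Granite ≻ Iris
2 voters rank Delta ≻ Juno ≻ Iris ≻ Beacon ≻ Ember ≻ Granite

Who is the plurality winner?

Granite

First-place vote totals:
  Ember: 0
  Iris: 0
  Delta: 12
  Granite: 13
  Beacon: 0
  Juno: 5
Granite has the most first-place votes.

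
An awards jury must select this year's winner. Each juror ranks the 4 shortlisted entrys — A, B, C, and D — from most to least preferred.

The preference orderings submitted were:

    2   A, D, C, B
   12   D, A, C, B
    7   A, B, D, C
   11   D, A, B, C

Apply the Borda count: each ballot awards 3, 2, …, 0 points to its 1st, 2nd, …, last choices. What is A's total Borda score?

73

Borda scores:
  A: 2·3 + 12·2 + 7·3 + 11·2 = 73
  B: 2·0 + 12·0 + 7·2 + 11·1 = 25
  C: 2·1 + 12·1 + 7·0 + 11·0 = 14
  D: 2·2 + 12·3 + 7·1 + 11·3 = 80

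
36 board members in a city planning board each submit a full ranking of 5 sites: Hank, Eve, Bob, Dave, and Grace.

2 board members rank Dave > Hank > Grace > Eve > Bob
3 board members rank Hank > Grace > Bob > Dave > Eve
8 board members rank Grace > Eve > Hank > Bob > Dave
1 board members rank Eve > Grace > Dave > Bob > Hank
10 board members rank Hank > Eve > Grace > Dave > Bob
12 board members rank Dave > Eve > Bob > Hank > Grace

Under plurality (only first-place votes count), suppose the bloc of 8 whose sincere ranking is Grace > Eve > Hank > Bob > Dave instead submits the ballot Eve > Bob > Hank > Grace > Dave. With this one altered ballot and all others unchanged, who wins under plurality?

First-place totals with the altered ballot: Hank 13, Eve 9, Bob 0, Dave 14, Grace 0.
The winner is unchanged: still Dave.

Dave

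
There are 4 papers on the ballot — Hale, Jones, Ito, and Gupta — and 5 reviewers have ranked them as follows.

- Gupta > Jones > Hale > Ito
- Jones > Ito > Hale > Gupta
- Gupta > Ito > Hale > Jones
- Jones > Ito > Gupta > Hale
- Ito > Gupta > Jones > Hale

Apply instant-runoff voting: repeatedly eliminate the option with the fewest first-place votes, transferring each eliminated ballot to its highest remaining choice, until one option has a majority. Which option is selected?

Gupta

Round 1: Jones 2, Gupta 2, Ito 1, Hale 0. Hale has the fewest and is eliminated.
Round 2: Jones 2, Gupta 2, Ito 1. Ito has the fewest and is eliminated.
Round 3: Gupta 3, Jones 2. Gupta has a majority.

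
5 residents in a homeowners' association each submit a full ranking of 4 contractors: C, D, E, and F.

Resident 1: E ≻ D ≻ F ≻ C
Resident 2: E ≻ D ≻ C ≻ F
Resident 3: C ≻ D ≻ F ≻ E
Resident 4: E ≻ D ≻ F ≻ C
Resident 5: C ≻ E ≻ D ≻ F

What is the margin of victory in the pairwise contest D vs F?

5

Ballots ranking D above F: 5.
Ballots ranking F above D: 0.
D wins 5–0, a margin of 5.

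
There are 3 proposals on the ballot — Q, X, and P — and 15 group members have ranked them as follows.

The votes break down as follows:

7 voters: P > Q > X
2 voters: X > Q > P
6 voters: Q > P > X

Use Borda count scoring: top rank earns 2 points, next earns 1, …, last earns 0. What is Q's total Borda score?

21

Borda scores:
  Q: 7·1 + 2·1 + 6·2 = 21
  X: 7·0 + 2·2 + 6·0 = 4
  P: 7·2 + 2·0 + 6·1 = 20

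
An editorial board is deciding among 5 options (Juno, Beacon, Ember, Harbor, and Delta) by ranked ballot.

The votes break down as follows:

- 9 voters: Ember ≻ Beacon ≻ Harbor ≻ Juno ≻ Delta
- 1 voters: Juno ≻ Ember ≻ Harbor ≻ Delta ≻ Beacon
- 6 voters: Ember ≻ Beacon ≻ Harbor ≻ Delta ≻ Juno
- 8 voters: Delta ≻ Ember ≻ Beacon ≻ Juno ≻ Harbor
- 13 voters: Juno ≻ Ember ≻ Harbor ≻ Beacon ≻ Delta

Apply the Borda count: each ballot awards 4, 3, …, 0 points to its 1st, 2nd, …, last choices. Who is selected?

Ember

Borda scores:
  Juno: 9·1 + 4 + 6·0 + 8·1 + 13·4 = 73
  Beacon: 9·3 + 0 + 6·3 + 8·2 + 13·1 = 74
  Ember: 9·4 + 3 + 6·4 + 8·3 + 13·3 = 126
  Harbor: 9·2 + 2 + 6·2 + 8·0 + 13·2 = 58
  Delta: 9·0 + 1 + 6·1 + 8·4 + 13·0 = 39
Ember has the highest total.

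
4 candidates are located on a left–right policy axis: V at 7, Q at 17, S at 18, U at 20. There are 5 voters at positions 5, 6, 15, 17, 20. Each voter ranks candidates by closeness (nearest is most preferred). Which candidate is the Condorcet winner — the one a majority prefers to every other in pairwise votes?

Q

With single-peaked preferences on a line, the Condorcet winner is the candidate closest to the median voter.
The median voter (position 15) is closest to Q at 17.
Check: Q vs S — voters closer to Q: 4 of 5.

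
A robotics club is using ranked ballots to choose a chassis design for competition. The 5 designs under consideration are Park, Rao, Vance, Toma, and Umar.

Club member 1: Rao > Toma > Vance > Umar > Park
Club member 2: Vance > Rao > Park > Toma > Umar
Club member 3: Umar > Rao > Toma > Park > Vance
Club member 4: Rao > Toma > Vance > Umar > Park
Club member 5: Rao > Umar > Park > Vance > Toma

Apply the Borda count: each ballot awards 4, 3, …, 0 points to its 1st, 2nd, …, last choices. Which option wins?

Rao

Borda scores:
  Park: 0 + 2 + 1 + 0 + 2 = 5
  Rao: 4 + 3 + 3 + 4 + 4 = 18
  Vance: 2 + 4 + 0 + 2 + 1 = 9
  Toma: 3 + 1 + 2 + 3 + 0 = 9
  Umar: 1 + 0 + 4 + 1 + 3 = 9
Rao has the highest total.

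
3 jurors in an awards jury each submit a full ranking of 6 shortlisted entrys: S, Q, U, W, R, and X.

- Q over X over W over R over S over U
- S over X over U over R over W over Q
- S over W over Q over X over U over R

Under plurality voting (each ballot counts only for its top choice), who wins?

First-place vote totals:
  S: 2
  Q: 1
  U: 0
  W: 0
  R: 0
  X: 0
S has the most first-place votes.

S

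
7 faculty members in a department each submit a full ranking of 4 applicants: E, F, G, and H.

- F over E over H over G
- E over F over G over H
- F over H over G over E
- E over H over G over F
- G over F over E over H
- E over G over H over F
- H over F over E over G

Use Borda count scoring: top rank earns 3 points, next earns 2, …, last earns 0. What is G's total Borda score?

Borda scores:
  E: 2 + 3 + 0 + 3 + 1 + 3 + 1 = 13
  F: 3 + 2 + 3 + 0 + 2 + 0 + 2 = 12
  G: 0 + 1 + 1 + 1 + 3 + 2 + 0 = 8
  H: 1 + 0 + 2 + 2 + 0 + 1 + 3 = 9

8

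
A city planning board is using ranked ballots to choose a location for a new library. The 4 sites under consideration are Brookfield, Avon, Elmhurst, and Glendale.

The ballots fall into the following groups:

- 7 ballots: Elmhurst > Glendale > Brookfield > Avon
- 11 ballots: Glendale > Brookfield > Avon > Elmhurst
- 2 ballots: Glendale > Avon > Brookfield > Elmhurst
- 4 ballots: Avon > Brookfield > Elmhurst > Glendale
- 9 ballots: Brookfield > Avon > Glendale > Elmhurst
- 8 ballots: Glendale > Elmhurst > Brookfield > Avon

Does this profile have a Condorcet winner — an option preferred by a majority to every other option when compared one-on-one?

Head-to-head results (41 voters total):
Brookfield vs Avon: Brookfield wins 35–6.
Brookfield vs Elmhurst: Brookfield wins 26–15.
Brookfield vs Glendale: Glendale wins 28–13.
Avon vs Elmhurst: Avon wins 26–15.
Avon vs Glendale: Glendale wins 28–13.
Elmhurst vs Glendale: Glendale wins 30–11.
Glendale beats each rival — Brookfield (28–13), Avon (28–13), Elmhurst (30–11) — so Glendale is the Condorcet winner.

Yes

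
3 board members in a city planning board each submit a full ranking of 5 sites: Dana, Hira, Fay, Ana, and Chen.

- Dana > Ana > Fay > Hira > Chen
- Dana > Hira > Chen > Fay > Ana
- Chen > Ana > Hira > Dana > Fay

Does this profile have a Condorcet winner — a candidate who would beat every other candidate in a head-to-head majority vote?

Yes

Head-to-head results (3 voters total):
Dana vs Hira: Dana wins 2–1.
Dana vs Fay: Dana wins 3–0.
Dana vs Ana: Dana wins 2–1.
Dana vs Chen: Dana wins 2–1.
Hira vs Fay: Hira wins 2–1.
Hira vs Ana: Ana wins 2–1.
Hira vs Chen: Hira wins 2–1.
Fay vs Ana: Ana wins 2–1.
Fay vs Chen: Chen wins 2–1.
Ana vs Chen: Chen wins 2–1.
Dana beats each rival — Hira (2–1), Fay (3–0), Ana (2–1), Chen (2–1) — so Dana is the Condorcet winner.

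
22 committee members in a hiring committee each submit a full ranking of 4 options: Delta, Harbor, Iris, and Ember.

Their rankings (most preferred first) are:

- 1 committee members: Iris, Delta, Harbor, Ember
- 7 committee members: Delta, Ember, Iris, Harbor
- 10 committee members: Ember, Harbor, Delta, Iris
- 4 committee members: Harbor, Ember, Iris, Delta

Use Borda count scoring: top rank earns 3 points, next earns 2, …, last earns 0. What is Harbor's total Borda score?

33

Borda scores:
  Delta: 2 + 7·3 + 10·1 + 4·0 = 33
  Harbor: 1 + 7·0 + 10·2 + 4·3 = 33
  Iris: 3 + 7·1 + 10·0 + 4·1 = 14
  Ember: 0 + 7·2 + 10·3 + 4·2 = 52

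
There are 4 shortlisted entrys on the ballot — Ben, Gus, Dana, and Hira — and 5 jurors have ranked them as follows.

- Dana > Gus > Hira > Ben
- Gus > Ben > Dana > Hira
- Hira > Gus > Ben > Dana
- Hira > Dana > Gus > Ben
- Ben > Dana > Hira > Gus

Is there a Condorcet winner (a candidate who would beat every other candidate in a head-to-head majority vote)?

No

Head-to-head results (5 voters total):
Ben vs Gus: Gus wins 4–1.
Ben vs Dana: Ben wins 3–2.
Ben vs Hira: Hira wins 3–2.
Gus vs Dana: Dana wins 3–2.
Gus vs Hira: Hira wins 3–2.
Dana vs Hira: Dana wins 3–2.
No candidate beats all others: Ben beats Dana beats Gus beats Ben, a majority cycle.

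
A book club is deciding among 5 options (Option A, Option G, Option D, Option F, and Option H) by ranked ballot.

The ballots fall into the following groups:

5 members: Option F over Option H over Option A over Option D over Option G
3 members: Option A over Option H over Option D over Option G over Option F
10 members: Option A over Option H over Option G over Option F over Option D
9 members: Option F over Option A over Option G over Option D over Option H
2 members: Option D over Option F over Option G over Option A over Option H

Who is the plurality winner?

Option F

First-place vote totals:
  Option A: 13
  Option G: 0
  Option D: 2
  Option F: 14
  Option H: 0
Option F has the most first-place votes.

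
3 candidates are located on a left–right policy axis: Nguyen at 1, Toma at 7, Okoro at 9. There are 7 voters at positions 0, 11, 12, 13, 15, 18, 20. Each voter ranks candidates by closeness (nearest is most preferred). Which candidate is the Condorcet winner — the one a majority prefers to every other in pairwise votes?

Okoro

With single-peaked preferences on a line, the Condorcet winner is the candidate closest to the median voter.
The median voter (position 13) is closest to Okoro at 9.
Check: Okoro vs Toma — voters closer to Okoro: 6 of 7.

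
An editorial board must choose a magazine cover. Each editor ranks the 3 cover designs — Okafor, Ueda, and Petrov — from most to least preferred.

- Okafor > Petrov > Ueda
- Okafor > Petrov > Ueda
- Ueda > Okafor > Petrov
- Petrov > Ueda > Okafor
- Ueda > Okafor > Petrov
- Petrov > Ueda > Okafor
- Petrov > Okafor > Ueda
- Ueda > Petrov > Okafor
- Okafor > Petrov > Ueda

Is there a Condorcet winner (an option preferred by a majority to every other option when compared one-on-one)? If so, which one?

Head-to-head results (9 voters total):
Okafor vs Ueda: Ueda wins 5–4.
Okafor vs Petrov: Okafor wins 5–4.
Ueda vs Petrov: Petrov wins 6–3.
No candidate beats all others: Okafor beats Petrov beats Ueda beats Okafor, a majority cycle.

None — there is no Condorcet winner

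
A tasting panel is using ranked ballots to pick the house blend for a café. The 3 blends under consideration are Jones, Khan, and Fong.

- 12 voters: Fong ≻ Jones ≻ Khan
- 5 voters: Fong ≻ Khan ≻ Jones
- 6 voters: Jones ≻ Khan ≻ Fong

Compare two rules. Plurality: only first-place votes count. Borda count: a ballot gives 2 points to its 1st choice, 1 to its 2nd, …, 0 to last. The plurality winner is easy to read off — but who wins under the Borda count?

Fong

Plurality first-place counts: Jones 6, Khan 0, Fong 17 → Fong.
Borda totals: Jones 24, Khan 11, Fong 34 → Fong.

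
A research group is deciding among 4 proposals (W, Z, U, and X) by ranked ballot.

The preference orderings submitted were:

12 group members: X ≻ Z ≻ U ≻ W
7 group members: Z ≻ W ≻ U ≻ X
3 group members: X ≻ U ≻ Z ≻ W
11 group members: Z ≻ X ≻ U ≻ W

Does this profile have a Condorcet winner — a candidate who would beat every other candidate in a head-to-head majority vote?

Head-to-head results (33 voters total):
W vs Z: Z wins 33–0.
W vs U: U wins 26–7.
W vs X: X wins 26–7.
Z vs U: Z wins 30–3.
Z vs X: Z wins 18–15.
U vs X: X wins 26–7.
Z beats each rival — W (33–0), U (30–3), X (18–15) — so Z is the Condorcet winner.

Yes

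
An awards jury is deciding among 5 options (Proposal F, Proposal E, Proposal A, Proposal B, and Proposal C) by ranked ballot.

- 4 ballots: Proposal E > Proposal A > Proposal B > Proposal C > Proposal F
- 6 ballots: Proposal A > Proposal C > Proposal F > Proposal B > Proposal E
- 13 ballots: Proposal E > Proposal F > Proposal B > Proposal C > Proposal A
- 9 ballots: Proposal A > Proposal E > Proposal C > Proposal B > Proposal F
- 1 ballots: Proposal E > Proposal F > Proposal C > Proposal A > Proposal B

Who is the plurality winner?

Proposal E

First-place vote totals:
  Proposal F: 0
  Proposal E: 18
  Proposal A: 15
  Proposal B: 0
  Proposal C: 0
Proposal E has the most first-place votes.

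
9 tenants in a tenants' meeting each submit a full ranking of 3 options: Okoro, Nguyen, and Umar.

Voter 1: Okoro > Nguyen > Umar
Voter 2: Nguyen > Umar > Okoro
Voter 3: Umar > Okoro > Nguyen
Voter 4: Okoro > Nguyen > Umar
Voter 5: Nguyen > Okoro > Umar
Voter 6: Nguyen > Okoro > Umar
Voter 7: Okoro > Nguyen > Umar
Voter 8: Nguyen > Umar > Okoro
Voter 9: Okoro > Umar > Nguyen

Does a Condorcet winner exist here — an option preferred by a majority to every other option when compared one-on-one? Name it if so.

Head-to-head results (9 voters total):
Okoro vs Nguyen: Okoro wins 5–4.
Okoro vs Umar: Okoro wins 6–3.
Nguyen vs Umar: Nguyen wins 7–2.
Okoro beats each rival — Nguyen (5–4), Umar (6–3) — so Okoro is the Condorcet winner.

Okoro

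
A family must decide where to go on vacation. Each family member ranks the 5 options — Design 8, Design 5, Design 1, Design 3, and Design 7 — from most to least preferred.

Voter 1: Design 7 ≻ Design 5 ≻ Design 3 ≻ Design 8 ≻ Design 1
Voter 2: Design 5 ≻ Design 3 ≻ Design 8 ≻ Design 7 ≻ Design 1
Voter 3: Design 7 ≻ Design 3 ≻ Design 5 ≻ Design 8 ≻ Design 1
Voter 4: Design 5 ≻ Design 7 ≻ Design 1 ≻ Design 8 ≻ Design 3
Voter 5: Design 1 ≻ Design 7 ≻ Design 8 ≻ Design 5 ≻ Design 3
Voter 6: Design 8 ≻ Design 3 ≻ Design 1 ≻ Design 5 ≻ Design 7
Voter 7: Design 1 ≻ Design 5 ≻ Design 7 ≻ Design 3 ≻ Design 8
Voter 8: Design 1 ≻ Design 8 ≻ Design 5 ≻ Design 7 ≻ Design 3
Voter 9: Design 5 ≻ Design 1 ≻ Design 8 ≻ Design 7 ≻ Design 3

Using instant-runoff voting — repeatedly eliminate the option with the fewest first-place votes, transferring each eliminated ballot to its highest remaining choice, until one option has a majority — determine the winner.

Design 5

Round 1: Design 5 3, Design 1 3, Design 7 2, Design 8 1, Design 3 0. Design 3 has the fewest and is eliminated.
Round 2: Design 5 3, Design 1 3, Design 7 2, Design 8 1. Design 8 has the fewest and is eliminated.
Round 3: Design 1 4, Design 5 3, Design 7 2. Design 7 has the fewest and is eliminated.
Round 4: Design 5 5, Design 1 4. Design 5 has a majority.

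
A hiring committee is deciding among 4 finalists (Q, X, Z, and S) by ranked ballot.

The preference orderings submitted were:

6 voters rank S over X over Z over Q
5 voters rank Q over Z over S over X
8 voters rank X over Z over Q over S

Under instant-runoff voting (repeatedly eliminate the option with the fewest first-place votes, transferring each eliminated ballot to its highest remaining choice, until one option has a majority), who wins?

Round 1: X 8, S 6, Q 5, Z 0. Z has the fewest and is eliminated.
Round 2: X 8, S 6, Q 5. Q has the fewest and is eliminated.
Round 3: S 11, X 8. S has a majority.

S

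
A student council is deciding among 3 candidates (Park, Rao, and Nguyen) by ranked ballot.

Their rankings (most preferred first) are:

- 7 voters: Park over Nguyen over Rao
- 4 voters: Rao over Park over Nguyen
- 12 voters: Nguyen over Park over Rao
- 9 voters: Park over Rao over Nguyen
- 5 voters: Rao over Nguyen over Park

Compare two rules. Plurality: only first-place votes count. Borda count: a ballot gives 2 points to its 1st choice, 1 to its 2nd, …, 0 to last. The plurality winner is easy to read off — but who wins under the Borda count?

Park

Plurality first-place counts: Park 16, Rao 9, Nguyen 12 → Park.
Borda totals: Park 48, Rao 27, Nguyen 36 → Park.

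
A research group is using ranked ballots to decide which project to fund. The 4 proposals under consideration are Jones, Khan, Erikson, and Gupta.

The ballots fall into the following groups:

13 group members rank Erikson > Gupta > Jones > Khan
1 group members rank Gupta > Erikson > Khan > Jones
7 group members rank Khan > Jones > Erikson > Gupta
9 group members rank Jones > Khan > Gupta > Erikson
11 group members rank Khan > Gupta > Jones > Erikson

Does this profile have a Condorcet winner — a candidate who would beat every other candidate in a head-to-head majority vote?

No

Head-to-head results (41 voters total):
Jones vs Khan: Jones wins 22–19.
Jones vs Erikson: Jones wins 27–14.
Jones vs Gupta: Gupta wins 25–16.
Khan vs Erikson: Khan wins 27–14.
Khan vs Gupta: Khan wins 27–14.
Erikson vs Gupta: Gupta wins 21–20.
No candidate beats all others: Jones beats Khan beats Gupta beats Jones, a majority cycle.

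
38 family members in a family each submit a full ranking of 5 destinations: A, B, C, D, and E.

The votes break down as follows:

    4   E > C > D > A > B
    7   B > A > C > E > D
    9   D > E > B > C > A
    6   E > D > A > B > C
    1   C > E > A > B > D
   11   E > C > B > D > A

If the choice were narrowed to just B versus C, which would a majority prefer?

Ballots ranking B above C: 7+9+6 = 22.
Ballots ranking C above B: 4+1+11 = 16.
B wins the head-to-head, 22–16.

B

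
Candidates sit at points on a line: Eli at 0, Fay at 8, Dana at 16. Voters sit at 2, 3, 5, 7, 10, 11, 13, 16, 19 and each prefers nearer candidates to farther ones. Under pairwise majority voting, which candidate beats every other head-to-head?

Fay

With single-peaked preferences on a line, the Condorcet winner is the candidate closest to the median voter.
The median voter (position 10) is closest to Fay at 8.
Check: Fay vs Dana — voters closer to Fay: 6 of 9.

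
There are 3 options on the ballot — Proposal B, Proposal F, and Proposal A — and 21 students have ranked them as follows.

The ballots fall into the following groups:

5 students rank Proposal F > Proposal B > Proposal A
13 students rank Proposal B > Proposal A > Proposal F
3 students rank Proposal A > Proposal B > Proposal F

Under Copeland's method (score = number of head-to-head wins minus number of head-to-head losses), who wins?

Pairwise results:
  Proposal B vs Proposal F: Proposal B wins 16–5.
  Proposal B vs Proposal A: Proposal B wins 18–3.
  Proposal F vs Proposal A: Proposal A wins 16–5.
Copeland scores (wins − losses):
  Proposal B: 2 − 0 = 2
  Proposal F: 0 − 2 = -2
  Proposal A: 1 − 1 = 0
Proposal B has the best Copeland score.

Proposal B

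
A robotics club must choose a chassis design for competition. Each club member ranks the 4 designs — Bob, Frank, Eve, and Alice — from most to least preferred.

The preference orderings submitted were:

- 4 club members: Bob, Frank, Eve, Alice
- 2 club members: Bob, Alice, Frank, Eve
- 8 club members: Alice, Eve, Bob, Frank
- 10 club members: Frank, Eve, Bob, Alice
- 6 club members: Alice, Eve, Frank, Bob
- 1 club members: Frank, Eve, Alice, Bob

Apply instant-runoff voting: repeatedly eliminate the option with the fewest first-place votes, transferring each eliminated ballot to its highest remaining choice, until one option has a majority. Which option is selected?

Alice

Round 1: Alice 14, Frank 11, Bob 6, Eve 0. Eve has the fewest and is eliminated.
Round 2: Alice 14, Frank 11, Bob 6. Bob has the fewest and is eliminated.
Round 3: Alice 16, Frank 15. Alice has a majority.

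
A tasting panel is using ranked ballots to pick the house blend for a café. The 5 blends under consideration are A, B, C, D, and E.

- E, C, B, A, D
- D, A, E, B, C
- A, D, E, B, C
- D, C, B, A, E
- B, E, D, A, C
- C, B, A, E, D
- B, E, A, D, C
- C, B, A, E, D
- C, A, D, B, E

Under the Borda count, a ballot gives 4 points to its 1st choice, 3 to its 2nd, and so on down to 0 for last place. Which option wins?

B

Borda scores:
  A: 1 + 3 + 4 + 1 + 1 + 2 + 2 + 2 + 3 = 19
  B: 2 + 1 + 1 + 2 + 4 + 3 + 4 + 3 + 1 = 21
  C: 3 + 0 + 0 + 3 + 0 + 4 + 0 + 4 + 4 = 18
  D: 0 + 4 + 3 + 4 + 2 + 0 + 1 + 0 + 2 = 16
  E: 4 + 2 + 2 + 0 + 3 + 1 + 3 + 1 + 0 = 16
B has the highest total.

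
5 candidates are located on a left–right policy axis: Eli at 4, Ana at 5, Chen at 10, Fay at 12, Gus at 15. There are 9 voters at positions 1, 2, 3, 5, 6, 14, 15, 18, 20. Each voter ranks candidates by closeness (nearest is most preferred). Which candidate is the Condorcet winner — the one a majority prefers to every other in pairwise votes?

Ana

With single-peaked preferences on a line, the Condorcet winner is the candidate closest to the median voter.
The median voter (position 6) is closest to Ana at 5.
Check: Ana vs Chen — voters closer to Ana: 5 of 9.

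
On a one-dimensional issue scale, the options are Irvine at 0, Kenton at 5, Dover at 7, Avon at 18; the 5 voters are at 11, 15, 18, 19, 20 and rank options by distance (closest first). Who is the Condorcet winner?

Avon

With single-peaked preferences on a line, the Condorcet winner is the candidate closest to the median voter.
The median voter (position 18) is closest to Avon at 18.
Check: Avon vs Irvine — voters closer to Avon: 5 of 5.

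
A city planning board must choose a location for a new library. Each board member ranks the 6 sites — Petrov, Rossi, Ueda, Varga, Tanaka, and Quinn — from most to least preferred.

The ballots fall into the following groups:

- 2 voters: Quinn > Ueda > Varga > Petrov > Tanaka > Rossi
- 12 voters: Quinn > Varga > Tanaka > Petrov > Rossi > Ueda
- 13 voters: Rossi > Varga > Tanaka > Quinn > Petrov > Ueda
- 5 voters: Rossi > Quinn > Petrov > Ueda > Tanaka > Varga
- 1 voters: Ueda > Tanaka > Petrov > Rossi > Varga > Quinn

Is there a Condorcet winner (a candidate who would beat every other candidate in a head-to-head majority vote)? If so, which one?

Rossi

Head-to-head results (33 voters total):
Petrov vs Rossi: Rossi wins 18–15.
Petrov vs Ueda: Petrov wins 30–3.
Petrov vs Varga: Varga wins 27–6.
Petrov vs Tanaka: Tanaka wins 26–7.
Petrov vs Quinn: Quinn wins 32–1.
Rossi vs Ueda: Rossi wins 30–3.
Rossi vs Varga: Rossi wins 19–14.
Rossi vs Tanaka: Rossi wins 18–15.
Rossi vs Quinn: Rossi wins 19–14.
Ueda vs Varga: Varga wins 25–8.
Ueda vs Tanaka: Tanaka wins 25–8.
Ueda vs Quinn: Quinn wins 32–1.
Varga vs Tanaka: Varga wins 27–6.
Varga vs Quinn: Quinn wins 19–14.
Tanaka vs Quinn: Quinn wins 19–14.
Rossi beats each rival — Petrov (18–15), Ueda (30–3), Varga (19–14), Tanaka (18–15), Quinn (19–14) — so Rossi is the Condorcet winner.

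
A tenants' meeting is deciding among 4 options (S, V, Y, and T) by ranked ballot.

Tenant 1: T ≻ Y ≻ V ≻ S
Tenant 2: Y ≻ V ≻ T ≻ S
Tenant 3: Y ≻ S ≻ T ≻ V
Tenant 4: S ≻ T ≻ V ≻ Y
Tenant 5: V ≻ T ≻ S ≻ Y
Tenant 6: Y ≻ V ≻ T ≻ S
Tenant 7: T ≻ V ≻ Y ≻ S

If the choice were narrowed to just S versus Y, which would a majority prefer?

Y

Ballots ranking S above Y: 2.
Ballots ranking Y above S: 5.
Y wins the head-to-head, 5–2.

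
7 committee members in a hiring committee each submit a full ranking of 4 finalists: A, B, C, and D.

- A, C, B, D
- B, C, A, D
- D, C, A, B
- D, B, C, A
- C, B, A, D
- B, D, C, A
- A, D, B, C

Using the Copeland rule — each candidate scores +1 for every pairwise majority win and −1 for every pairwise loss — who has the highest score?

B

Pairwise results:
  A vs B: B wins 4–3.
  A vs C: C wins 5–2.
  A vs D: A wins 4–3.
  B vs C: B wins 4–3.
  B vs D: B wins 4–3.
  C vs D: D wins 4–3.
Copeland scores (wins − losses):
  A: 1 − 2 = -1
  B: 3 − 0 = 3
  C: 1 − 2 = -1
  D: 1 − 2 = -1
B has the best Copeland score.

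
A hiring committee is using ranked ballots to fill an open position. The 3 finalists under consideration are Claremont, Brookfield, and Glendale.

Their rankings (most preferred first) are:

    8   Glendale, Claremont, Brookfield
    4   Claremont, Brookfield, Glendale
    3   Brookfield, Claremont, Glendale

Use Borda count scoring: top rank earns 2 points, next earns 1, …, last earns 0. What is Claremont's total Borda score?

Borda scores:
  Claremont: 8·1 + 4·2 + 3·1 = 19
  Brookfield: 8·0 + 4·1 + 3·2 = 10
  Glendale: 8·2 + 4·0 + 3·0 = 16

19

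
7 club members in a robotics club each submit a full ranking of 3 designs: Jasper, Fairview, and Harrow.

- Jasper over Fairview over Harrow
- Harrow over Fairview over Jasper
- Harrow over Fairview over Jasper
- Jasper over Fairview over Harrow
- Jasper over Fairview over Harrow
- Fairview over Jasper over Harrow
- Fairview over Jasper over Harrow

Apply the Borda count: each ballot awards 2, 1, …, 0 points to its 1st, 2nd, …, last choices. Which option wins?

Borda scores:
  Jasper: 2 + 0 + 0 + 2 + 2 + 1 + 1 = 8
  Fairview: 1 + 1 + 1 + 1 + 1 + 2 + 2 = 9
  Harrow: 0 + 2 + 2 + 0 + 0 + 0 + 0 = 4
Fairview has the highest total.

Fairview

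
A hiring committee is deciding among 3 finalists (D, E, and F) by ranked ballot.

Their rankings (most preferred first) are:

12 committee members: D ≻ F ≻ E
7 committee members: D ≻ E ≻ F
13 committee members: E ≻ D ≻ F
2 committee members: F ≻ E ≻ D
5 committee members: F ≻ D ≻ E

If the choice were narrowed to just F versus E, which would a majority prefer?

E

Ballots ranking F above E: 12+2+5 = 19.
Ballots ranking E above F: 7+13 = 20.
E wins the head-to-head, 20–19.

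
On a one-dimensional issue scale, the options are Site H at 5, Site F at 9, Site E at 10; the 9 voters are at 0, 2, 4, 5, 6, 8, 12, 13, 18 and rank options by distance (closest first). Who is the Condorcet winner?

Site H

With single-peaked preferences on a line, the Condorcet winner is the candidate closest to the median voter.
The median voter (position 6) is closest to Site H at 5.
Check: Site H vs Site F — voters closer to Site H: 5 of 9.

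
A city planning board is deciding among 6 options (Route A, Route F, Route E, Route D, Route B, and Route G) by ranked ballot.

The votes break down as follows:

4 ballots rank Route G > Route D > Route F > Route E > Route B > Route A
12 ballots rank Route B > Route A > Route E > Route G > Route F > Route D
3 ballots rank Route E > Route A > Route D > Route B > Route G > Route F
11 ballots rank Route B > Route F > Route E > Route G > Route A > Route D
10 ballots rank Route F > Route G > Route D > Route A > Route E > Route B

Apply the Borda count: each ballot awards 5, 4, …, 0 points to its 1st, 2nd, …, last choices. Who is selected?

Borda scores:
  Route A: 4·0 + 12·4 + 3·4 + 11·1 + 10·2 = 91
  Route F: 4·3 + 12·1 + 3·0 + 11·4 + 10·5 = 118
  Route E: 4·2 + 12·3 + 3·5 + 11·3 + 10·1 = 102
  Route D: 4·4 + 12·0 + 3·3 + 11·0 + 10·3 = 55
  Route B: 4·1 + 12·5 + 3·2 + 11·5 + 10·0 = 125
  Route G: 4·5 + 12·2 + 3·1 + 11·2 + 10·4 = 109
Route B has the highest total.

Route B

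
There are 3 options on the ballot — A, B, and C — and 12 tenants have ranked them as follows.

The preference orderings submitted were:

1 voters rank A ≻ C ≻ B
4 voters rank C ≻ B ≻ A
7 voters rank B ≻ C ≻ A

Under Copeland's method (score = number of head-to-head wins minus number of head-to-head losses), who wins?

B

Pairwise results:
  A vs B: B wins 11–1.
  A vs C: C wins 11–1.
  B vs C: B wins 7–5.
Copeland scores (wins − losses):
  A: 0 − 2 = -2
  B: 2 − 0 = 2
  C: 1 − 1 = 0
B has the best Copeland score.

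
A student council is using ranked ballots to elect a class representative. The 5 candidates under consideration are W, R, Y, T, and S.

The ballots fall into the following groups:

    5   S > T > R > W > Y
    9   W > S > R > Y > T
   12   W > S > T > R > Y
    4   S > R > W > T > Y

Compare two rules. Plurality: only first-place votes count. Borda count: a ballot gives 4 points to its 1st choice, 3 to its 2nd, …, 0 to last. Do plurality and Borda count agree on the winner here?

No

Plurality first-place counts: W 21, R 0, Y 0, T 0, S 9 → W.
Borda totals: W 97, R 52, Y 9, T 43, S 99 → S.
The two rules disagree: plurality picks W, Borda picks S.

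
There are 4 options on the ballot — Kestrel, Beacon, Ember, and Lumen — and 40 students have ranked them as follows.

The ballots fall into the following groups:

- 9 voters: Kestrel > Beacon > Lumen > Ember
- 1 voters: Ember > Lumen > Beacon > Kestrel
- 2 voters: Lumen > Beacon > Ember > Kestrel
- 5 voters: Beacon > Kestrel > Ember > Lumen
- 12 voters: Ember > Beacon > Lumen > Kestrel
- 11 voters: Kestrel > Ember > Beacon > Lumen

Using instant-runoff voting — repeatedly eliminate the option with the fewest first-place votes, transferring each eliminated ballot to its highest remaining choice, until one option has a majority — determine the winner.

Round 1: Kestrel 20, Ember 13, Beacon 5, Lumen 2. Lumen has the fewest and is eliminated.
Round 2: Kestrel 20, Ember 13, Beacon 7. Beacon has the fewest and is eliminated.
Round 3: Kestrel 25, Ember 15. Kestrel has a majority.

Kestrel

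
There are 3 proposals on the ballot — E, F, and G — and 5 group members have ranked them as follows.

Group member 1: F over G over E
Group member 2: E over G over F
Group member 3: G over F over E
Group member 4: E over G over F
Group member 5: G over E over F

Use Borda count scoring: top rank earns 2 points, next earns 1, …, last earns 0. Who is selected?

G

Borda scores:
  E: 0 + 2 + 0 + 2 + 1 = 5
  F: 2 + 0 + 1 + 0 + 0 = 3
  G: 1 + 1 + 2 + 1 + 2 = 7
G has the highest total.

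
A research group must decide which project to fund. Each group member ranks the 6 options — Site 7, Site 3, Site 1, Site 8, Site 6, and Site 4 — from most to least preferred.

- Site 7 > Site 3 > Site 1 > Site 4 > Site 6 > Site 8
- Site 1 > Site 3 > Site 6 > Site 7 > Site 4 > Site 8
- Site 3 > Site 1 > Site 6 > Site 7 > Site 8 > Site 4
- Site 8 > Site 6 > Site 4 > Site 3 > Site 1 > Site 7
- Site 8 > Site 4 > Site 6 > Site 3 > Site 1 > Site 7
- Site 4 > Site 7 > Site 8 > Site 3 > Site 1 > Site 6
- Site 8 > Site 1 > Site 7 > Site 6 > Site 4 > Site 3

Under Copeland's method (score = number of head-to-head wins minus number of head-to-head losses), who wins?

Pairwise results:
  Site 7 vs Site 3: Site 3 wins 4–3.
  Site 7 vs Site 1: Site 1 wins 5–2.
  Site 7 vs Site 8: Site 7 wins 4–3.
  Site 7 vs Site 6: Site 6 wins 4–3.
  Site 7 vs Site 4: Site 7 wins 4–3.
  Site 3 vs Site 1: Site 3 wins 5–2.
  Site 3 vs Site 8: Site 8 wins 4–3.
  Site 3 vs Site 6: Site 3 wins 4–3.
  Site 3 vs Site 4: Site 4 wins 4–3.
  Site 1 vs Site 8: Site 8 wins 4–3.
  Site 1 vs Site 6: Site 1 wins 5–2.
  Site 1 vs Site 4: Site 1 wins 4–3.
  Site 8 vs Site 6: Site 8 wins 4–3.
  Site 8 vs Site 4: Site 8 wins 4–3.
  Site 6 vs Site 4: Site 6 wins 4–3.
Copeland scores (wins − losses):
  Site 7: 2 − 3 = -1
  Site 3: 3 − 2 = 1
  Site 1: 3 − 2 = 1
  Site 8: 4 − 1 = 3
  Site 6: 2 − 3 = -1
  Site 4: 1 − 4 = -3
Site 8 has the best Copeland score.

Site 8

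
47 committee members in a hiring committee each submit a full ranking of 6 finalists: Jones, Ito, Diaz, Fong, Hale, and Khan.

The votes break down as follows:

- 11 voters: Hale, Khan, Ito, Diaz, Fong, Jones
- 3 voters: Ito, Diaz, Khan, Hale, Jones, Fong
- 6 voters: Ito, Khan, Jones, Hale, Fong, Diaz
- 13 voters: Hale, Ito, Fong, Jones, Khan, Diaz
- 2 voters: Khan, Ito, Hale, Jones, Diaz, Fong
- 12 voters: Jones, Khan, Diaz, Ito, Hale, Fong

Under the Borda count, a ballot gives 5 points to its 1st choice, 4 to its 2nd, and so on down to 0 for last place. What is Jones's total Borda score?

Borda scores:
  Jones: 11·0 + 3·1 + 6·3 + 13·2 + 2·2 + 12·5 = 111
  Ito: 11·3 + 3·5 + 6·5 + 13·4 + 2·4 + 12·2 = 162
  Diaz: 11·2 + 3·4 + 6·0 + 13·0 + 2·1 + 12·3 = 72
  Fong: 11·1 + 3·0 + 6·1 + 13·3 + 2·0 + 12·0 = 56
  Hale: 11·5 + 3·2 + 6·2 + 13·5 + 2·3 + 12·1 = 156
  Khan: 11·4 + 3·3 + 6·4 + 13·1 + 2·5 + 12·4 = 148

111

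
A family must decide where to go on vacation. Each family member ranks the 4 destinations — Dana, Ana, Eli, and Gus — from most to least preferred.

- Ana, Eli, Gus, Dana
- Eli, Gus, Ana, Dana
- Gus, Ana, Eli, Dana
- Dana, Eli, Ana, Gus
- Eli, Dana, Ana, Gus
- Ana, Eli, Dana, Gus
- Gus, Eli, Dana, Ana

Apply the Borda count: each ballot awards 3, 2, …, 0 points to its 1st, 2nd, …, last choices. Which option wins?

Borda scores:
  Dana: 0 + 0 + 0 + 3 + 2 + 1 + 1 = 7
  Ana: 3 + 1 + 2 + 1 + 1 + 3 + 0 = 11
  Eli: 2 + 3 + 1 + 2 + 3 + 2 + 2 = 15
  Gus: 1 + 2 + 3 + 0 + 0 + 0 + 3 = 9
Eli has the highest total.

Eli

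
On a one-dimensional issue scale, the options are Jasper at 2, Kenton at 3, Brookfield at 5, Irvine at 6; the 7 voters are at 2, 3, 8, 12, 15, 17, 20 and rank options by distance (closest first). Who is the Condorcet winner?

Irvine

With single-peaked preferences on a line, the Condorcet winner is the candidate closest to the median voter.
The median voter (position 12) is closest to Irvine at 6.
Check: Irvine vs Kenton — voters closer to Irvine: 5 of 7.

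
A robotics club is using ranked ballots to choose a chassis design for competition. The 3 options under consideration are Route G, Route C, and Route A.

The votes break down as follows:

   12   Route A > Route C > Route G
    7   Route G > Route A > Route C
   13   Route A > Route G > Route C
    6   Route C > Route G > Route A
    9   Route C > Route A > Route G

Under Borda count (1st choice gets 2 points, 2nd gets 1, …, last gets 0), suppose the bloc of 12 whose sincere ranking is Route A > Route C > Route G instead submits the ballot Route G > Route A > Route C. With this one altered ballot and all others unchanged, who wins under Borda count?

Route G

Borda totals with the altered ballot: Route G 57, Route C 30, Route A 54.
The switch changes the winner from Route A to Route G.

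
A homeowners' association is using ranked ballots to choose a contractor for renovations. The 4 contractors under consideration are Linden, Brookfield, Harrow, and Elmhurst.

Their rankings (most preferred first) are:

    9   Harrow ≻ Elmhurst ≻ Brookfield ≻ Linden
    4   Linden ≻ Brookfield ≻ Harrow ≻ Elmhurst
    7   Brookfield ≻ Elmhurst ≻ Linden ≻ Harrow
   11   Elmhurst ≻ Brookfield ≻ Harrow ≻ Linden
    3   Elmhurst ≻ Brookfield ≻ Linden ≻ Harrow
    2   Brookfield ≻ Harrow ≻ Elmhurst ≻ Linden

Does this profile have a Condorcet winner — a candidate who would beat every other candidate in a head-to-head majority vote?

Head-to-head results (36 voters total):
Linden vs Brookfield: Brookfield wins 32–4.
Linden vs Harrow: Harrow wins 22–14.
Linden vs Elmhurst: Elmhurst wins 32–4.
Brookfield vs Harrow: Brookfield wins 27–9.
Brookfield vs Elmhurst: Elmhurst wins 23–13.
Harrow vs Elmhurst: Elmhurst wins 21–15.
Elmhurst beats each rival — Linden (32–4), Brookfield (23–13), Harrow (21–15) — so Elmhurst is the Condorcet winner.

Yes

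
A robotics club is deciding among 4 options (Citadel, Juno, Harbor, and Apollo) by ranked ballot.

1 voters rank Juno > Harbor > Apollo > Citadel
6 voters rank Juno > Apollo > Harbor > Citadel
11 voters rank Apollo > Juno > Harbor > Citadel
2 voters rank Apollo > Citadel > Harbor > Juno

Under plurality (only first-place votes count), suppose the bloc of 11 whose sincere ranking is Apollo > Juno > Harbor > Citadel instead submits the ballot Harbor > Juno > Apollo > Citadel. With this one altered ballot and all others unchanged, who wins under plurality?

First-place totals with the altered ballot: Citadel 0, Juno 7, Harbor 11, Apollo 2.
The switch changes the winner from Apollo to Harbor.

Harbor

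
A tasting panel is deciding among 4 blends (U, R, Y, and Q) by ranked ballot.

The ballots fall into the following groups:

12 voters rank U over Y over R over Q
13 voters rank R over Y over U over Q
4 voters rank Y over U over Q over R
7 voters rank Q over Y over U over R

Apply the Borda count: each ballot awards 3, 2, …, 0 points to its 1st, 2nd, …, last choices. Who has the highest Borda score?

Y

Borda scores:
  U: 12·3 + 13·1 + 4·2 + 7·1 = 64
  R: 12·1 + 13·3 + 4·0 + 7·0 = 51
  Y: 12·2 + 13·2 + 4·3 + 7·2 = 76
  Q: 12·0 + 13·0 + 4·1 + 7·3 = 25
Y has the highest total.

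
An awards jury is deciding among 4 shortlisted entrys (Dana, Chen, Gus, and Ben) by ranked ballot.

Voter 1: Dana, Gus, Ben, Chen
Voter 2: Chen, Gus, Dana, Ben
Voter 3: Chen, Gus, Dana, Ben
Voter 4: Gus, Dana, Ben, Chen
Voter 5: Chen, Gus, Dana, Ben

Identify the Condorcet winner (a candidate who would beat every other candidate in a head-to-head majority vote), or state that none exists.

Head-to-head results (5 voters total):
Dana vs Chen: Chen wins 3–2.
Dana vs Gus: Gus wins 4–1.
Dana vs Ben: Dana wins 5–0.
Chen vs Gus: Chen wins 3–2.
Chen vs Ben: Chen wins 3–2.
Gus vs Ben: Gus wins 5–0.
Chen beats each rival — Dana (3–2), Gus (3–2), Ben (3–2) — so Chen is the Condorcet winner.

Chen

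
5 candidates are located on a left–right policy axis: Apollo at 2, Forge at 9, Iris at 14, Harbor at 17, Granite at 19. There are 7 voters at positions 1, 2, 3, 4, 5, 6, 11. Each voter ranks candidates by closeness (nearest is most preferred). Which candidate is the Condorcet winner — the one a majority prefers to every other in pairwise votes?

With single-peaked preferences on a line, the Condorcet winner is the candidate closest to the median voter.
The median voter (position 4) is closest to Apollo at 2.
Check: Apollo vs Harbor — voters closer to Apollo: 6 of 7.

Apollo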